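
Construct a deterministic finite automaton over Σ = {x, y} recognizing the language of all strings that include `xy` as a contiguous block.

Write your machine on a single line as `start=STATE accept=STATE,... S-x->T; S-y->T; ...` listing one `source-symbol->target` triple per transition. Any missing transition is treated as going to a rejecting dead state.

Track how much of `xy` has been matched so far: state q0 is no progress, q2 is the absorbing accept state reached once `xy` has occurred. Intermediate states record partial matches; on a mismatch, fall back to the longest reusable overlap.
With 3 states:
        x   y  
>  q0   q1  q0 
   q1   q1  q2 
 * q2   q2  q2 
(> = start, * = accepting)

start=q0; accept=q2; q0-x->q1; q0-y->q0; q1-x->q1; q1-y->q2; q2-x->q2; q2-y->q2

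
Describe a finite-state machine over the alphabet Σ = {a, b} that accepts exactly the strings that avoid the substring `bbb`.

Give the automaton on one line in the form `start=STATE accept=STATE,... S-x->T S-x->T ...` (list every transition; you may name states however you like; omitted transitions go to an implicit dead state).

start=s0 accept=s0,s1,s2 s0-a->s0 s0-b->s1 s1-a->s0 s1-b->s2 s2-a->s0 s2-b->s3 s3-a->s3 s3-b->s3

Track partial matches of the forbidden pattern `bbb`. State s3 is a dead state reached once `bbb` has occurred; every other state accepts. s0 means no part of `bbb` is currently matched.
        a   b  
>* s0   s0  s1 
 * s1   s0  s2 
 * s2   s0  s3 
   s3   s3  s3 
(> = start, * = accepting)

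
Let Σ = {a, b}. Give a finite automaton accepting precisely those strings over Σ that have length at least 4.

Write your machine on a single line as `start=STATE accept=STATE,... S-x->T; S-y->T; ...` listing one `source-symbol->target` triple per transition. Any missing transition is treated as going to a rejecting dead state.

start=q0; accept=q4,q5; q0-a->q1; q0-b->q1; q1-a->q2; q1-b->q2; q2-a->q3; q2-b->q3; q3-a->q4; q3-b->q4; q4-a->q5; q4-b->q5; q5-a->q5; q5-b->q5

Count input length up to 5: every symbol moves from q0 toward q5, which means 'more than 4' and absorbs. Accept from {q4, q5}.
        a   b  
>  q0   q1  q1 
   q1   q2  q2 
   q2   q3  q3 
   q3   q4  q4 
 * q4   q5  q5 
 * q5   q5  q5 
(> = start, * = accepting)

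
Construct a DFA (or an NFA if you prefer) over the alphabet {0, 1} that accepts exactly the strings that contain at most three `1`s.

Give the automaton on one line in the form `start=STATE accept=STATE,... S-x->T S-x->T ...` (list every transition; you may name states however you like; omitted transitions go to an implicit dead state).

Count `1`s, saturating at 4: states s0 through s3 mean 0 through 3 `1`s seen; s4 means more than 3. Each `1` increments (capped at s4); other symbols loop. Accept from {s0, s1, s2, s3}.
With 5 states:
        0   1  
>* s0   s0  s1 
 * s1   s1  s2 
 * s2   s2  s3 
 * s3   s3  s4 
   s4   s4  s4 
(> = start, * = accepting)

start=s0 accept=s0,s1,s2,s3 s0-0->s0 s0-1->s1 s1-0->s1 s1-1->s2 s2-0->s2 s2-1->s3 s3-0->s3 s3-1->s4 s4-0->s4 s4-1->s4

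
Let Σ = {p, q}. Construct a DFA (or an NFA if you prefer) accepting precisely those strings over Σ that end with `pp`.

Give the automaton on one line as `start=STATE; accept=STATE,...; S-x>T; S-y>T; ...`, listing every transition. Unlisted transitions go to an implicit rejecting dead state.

start=s0; accept=s2; s0-p>s1; s0-q>s0; s1-p>s2; s1-q>s0; s2-p>s2; s2-q>s0

Let each state record the length of the longest suffix of the input read so far that is also a prefix of `pp`. s1 means the last symbol is `p`; s2 means the last 2 symbols are `pp`. Accept only at s2, where the string currently ends in `pp`.
With 3 states:
        p   q  
>  s0   s1  s0 
   s1   s2  s0 
 * s2   s2  s0 
(> = start, * = accepting)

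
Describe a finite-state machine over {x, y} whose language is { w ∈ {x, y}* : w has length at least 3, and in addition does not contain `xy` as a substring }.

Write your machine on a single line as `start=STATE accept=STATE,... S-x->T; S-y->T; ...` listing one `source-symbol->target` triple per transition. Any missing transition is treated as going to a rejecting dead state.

start=A; accept=G,H; A-x->B; A-y->C; B-x->D; B-y->E; C-x->D; C-y->F; D-x->G; D-y->E; E-x->E; E-y->E; F-x->G; F-y->H; G-x->G; G-y->E; H-x->G; H-y->H

Build one automaton per condition and run them in lockstep. One (5 states) tracks the input length, saturating at 4; the other (3 states) tracks partial matches of the forbidden pattern `xy`. Each combined state is a pair, one component from each; accept when both components accept. Minimizing collapses redundant product states.
       x  y 
>  A   B  C 
   B   D  E 
   C   D  F 
   D   G  E 
   E   E  E 
   F   G  H 
 * G   G  E 
 * H   G  H 
(> = start, * = accepting)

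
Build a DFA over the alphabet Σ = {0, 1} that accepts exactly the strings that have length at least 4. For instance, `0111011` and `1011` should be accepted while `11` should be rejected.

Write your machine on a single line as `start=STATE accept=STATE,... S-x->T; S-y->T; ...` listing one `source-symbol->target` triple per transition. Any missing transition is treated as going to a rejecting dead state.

start=s0; accept=s4,s5; s0-0->s1; s0-1->s1; s1-0->s2; s1-1->s2; s2-0->s3; s2-1->s3; s3-0->s4; s3-1->s4; s4-0->s5; s4-1->s5; s5-0->s5; s5-1->s5

We only need to distinguish lengths 0, 1, …, 4, and '>4'. Chain s0 → s1 → s2 → s3 → s4 → s5 on every symbol, with s5 looping. Accepting states: {s4, s5}.
        0   1  
>  s0   s1  s1 
   s1   s2  s2 
   s2   s3  s3 
   s3   s4  s4 
 * s4   s5  s5 
 * s5   s5  s5 
(> = start, * = accepting)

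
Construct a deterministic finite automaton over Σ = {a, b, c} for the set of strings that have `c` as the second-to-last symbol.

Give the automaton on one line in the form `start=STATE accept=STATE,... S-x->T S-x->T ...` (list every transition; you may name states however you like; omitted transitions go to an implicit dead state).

start=S0 accept=S10,S11,S12 S0-a->S1 S0-b->S2 S0-c->S3 S1-a->S4 S1-b->S5 S1-c->S6 S2-a->S7 S2-b->S8 S2-c->S9 S3-a->S10 S3-b->S11 S3-c->S12 S4-a->S4 S4-b->S5 S4-c->S6 S5-a->S7 S5-b->S8 S5-c->S9 S6-a->S10 S6-b->S11 S6-c->S12 S7-a->S4 S7-b->S5 S7-c->S6 S8-a->S7 S8-b->S8 S8-c->S9 S9-a->S10 S9-b->S11 S9-c->S12 S10-a->S4 S10-b->S5 S10-c->S6 S11-a->S7 S11-b->S8 S11-c->S9 S12-a->S10 S12-b->S11 S12-c->S12

Because acceptance depends on a position counted from the end, the machine has to buffer the most recent 2 symbols. Make each state the string of the last up-to-2 symbols read; on input `x` shift the window left and append `x`. Accept when the buffered window has length 2 and begins with `c`.
With 13 states:
          a    b    c  
>  S0     S1   S2   S3 
   S1     S4   S5   S6 
   S2     S7   S8   S9 
   S3    S10  S11  S12 
   S4     S4   S5   S6 
   S5     S7   S8   S9 
   S6    S10  S11  S12 
   S7     S4   S5   S6 
   S8     S7   S8   S9 
   S9    S10  S11  S12 
 * S10    S4   S5   S6 
 * S11    S7   S8   S9 
 * S12   S10  S11  S12 
(> = start, * = accepting)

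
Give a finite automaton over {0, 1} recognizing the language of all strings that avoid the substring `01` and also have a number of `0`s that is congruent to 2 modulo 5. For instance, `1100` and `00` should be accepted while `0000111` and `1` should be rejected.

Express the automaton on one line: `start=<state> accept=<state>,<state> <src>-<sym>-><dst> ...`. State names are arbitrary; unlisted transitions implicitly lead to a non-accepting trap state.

Handle the two conditions separately and then intersect. The first has 3 states tracking partial matches of the forbidden pattern `01`; the second has 5 states tracking the count of `0`s modulo 5. A product state is a pair (one from each), accepting exactly when both do.
With 11 states:
          0    1  
>  q0     q1   q0 
   q1     q2   q3 
 * q2     q4   q5 
   q3     q5   q3 
   q4     q6   q7 
   q5     q7   q5 
   q6     q8   q9 
   q7     q9   q7 
   q8     q1  q10 
   q9    q10   q9 
   q10    q3  q10 
(> = start, * = accepting)

start=q0 accept=q2 q0-0->q1 q0-1->q0 q1-0->q2 q1-1->q3 q2-0->q4 q2-1->q5 q3-0->q5 q3-1->q3 q4-0->q6 q4-1->q7 q5-0->q7 q5-1->q5 q6-0->q8 q6-1->q9 q7-0->q9 q7-1->q7 q8-0->q1 q8-1->q10 q9-0->q10 q9-1->q9 q10-0->q3 q10-1->q10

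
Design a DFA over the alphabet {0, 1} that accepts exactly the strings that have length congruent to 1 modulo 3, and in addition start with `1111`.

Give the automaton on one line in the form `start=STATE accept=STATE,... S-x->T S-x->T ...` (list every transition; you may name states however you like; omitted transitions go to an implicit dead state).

Run two small machines in parallel and take their product. The first has 3 states tracking the input length modulo 3; the second has 6 states tracking whether the input so far still matches the prefix `1111`. A product state is a pair (one from each), accepting exactly when both do. After merging equivalent states the machine shrinks.
8 states suffice.
        0   1  
>  s0   s1  s2 
   s1   s1  s1 
   s2   s1  s3 
   s3   s1  s4 
   s4   s1  s5 
 * s5   s6  s6 
   s6   s7  s7 
   s7   s5  s5 
(> = start, * = accepting)

start=s0 accept=s5 s0-0->s1 s0-1->s2 s1-0->s1 s1-1->s1 s2-0->s1 s2-1->s3 s3-0->s1 s3-1->s4 s4-0->s1 s4-1->s5 s5-0->s6 s5-1->s6 s6-0->s7 s6-1->s7 s7-0->s5 s7-1->s5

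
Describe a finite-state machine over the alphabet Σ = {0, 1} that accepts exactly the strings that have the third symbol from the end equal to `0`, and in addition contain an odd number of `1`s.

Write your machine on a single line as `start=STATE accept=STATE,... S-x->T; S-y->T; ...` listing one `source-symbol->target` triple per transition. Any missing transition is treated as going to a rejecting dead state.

Handle the two conditions separately and then intersect. One (15 states) tracks the last 3 symbols read; the other (2 states) tracks the count of `1`s modulo 2. Each combined state is a pair, one component from each; accept when both components accept. Equivalent product states are then merged.
With 12 states:
          0    1  
>  q0     q1   q2 
   q1     q3   q4 
   q2     q5   q0 
   q3     q3   q6 
   q4     q7   q0 
   q5     q8   q9 
 * q6     q7   q0 
 * q7     q8   q9 
   q8    q10   q9 
   q9     q1  q11 
 * q10   q10   q9 
 * q11    q5   q0 
(> = start, * = accepting)

start=q0; accept=q6,q7,q10,q11; q0-0->q1; q0-1->q2; q1-0->q3; q1-1->q4; q2-0->q5; q2-1->q0; q3-0->q3; q3-1->q6; q4-0->q7; q4-1->q0; q5-0->q8; q5-1->q9; q6-0->q7; q6-1->q0; q7-0->q8; q7-1->q9; q8-0->q10; q8-1->q9; q9-0->q1; q9-1->q11; q10-0->q10; q10-1->q9; q11-0->q5; q11-1->q0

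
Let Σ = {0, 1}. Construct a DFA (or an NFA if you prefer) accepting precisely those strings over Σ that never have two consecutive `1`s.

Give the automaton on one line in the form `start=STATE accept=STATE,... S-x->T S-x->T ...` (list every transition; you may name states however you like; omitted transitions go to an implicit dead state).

start=s0 accept=s0,s1 s0-0->s0 s0-1->s1 s1-0->s0 s1-1->s2 s2-0->s2 s2-1->s2

Track partial matches of the forbidden pattern `11`. State s2 is a dead state reached once `11` has occurred; every other state accepts. s0 means no part of `11` is currently matched.
With 3 states:
        0   1  
>* s0   s0  s1 
 * s1   s0  s2 
   s2   s2  s2 
(> = start, * = accepting)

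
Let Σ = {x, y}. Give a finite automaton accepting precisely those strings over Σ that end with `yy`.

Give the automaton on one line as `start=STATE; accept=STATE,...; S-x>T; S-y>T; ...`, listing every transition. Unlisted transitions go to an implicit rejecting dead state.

Remember how much of `yy` the current input suffix matches. State q0 means no match yet; q1 means the last symbol is `y`; q2 means the last 2 symbols are `yy`. Only q2 accepts. On a mismatch, fall back to the longest proper suffix that is still a prefix of `yy`.
3 states suffice.
        x   y  
>  q0   q0  q1 
   q1   q0  q2 
 * q2   q0  q2 
(> = start, * = accepting)

start=q0; accept=q2; q0-x>q0; q0-y>q1; q1-x>q0; q1-y>q2; q2-x>q0; q2-y>q2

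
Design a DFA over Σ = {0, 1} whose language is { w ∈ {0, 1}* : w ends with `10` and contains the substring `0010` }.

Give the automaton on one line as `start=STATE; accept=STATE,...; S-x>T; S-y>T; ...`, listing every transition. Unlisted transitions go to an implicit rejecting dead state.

start=q0; accept=q6; q0-0>q1; q0-1>q2; q1-0>q3; q1-1>q2; q2-0>q4; q2-1>q2; q3-0>q3; q3-1>q5; q4-0>q3; q4-1>q2; q5-0>q6; q5-1>q2; q6-0>q7; q6-1>q8; q7-0>q7; q7-1>q8; q8-0>q6; q8-1>q8

Run two small machines in parallel and take their product. The first has 3 states tracking how much of the suffix `10` has currently been matched; the second has 5 states tracking whether and how much of `0010` has been seen. A product state is a pair (one from each), accepting exactly when both do.
With 9 states:
        0   1  
>  q0   q1  q2 
   q1   q3  q2 
   q2   q4  q2 
   q3   q3  q5 
   q4   q3  q2 
   q5   q6  q2 
 * q6   q7  q8 
   q7   q7  q8 
   q8   q6  q8 
(> = start, * = accepting)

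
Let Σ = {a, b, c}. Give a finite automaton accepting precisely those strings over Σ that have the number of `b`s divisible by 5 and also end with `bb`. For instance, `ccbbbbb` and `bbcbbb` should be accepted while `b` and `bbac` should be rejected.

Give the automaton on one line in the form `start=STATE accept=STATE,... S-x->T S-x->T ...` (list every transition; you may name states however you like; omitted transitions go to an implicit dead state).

Run two small machines in parallel and take their product. One (5 states) tracks the count of `b`s modulo 5; the other (3 states) tracks how much of the suffix `bb` has currently been matched. Each combined state is a pair, one component from each; accept when both components accept.
15 states suffice.
          a    b    c  
>  q0     q0   q1   q0 
   q1     q2   q3   q2 
   q2     q2   q4   q2 
   q3     q5   q6   q5 
   q4     q5   q6   q5 
   q5     q5   q7   q5 
   q6     q8   q9   q8 
   q7     q8   q9   q8 
   q8     q8  q10   q8 
   q9    q11  q12  q11 
   q10   q11  q12  q11 
   q11   q11  q13  q11 
 * q12    q0  q14   q0 
   q13    q0  q14   q0 
   q14    q2   q3   q2 
(> = start, * = accepting)

start=q0 accept=q12 q0-a->q0 q0-b->q1 q0-c->q0 q1-a->q2 q1-b->q3 q1-c->q2 q2-a->q2 q2-b->q4 q2-c->q2 q3-a->q5 q3-b->q6 q3-c->q5 q4-a->q5 q4-b->q6 q4-c->q5 q5-a->q5 q5-b->q7 q5-c->q5 q6-a->q8 q6-b->q9 q6-c->q8 q7-a->q8 q7-b->q9 q7-c->q8 q8-a->q8 q8-b->q10 q8-c->q8 q9-a->q11 q9-b->q12 q9-c->q11 q10-a->q11 q10-b->q12 q10-c->q11 q11-a->q11 q11-b->q13 q11-c->q11 q12-a->q0 q12-b->q14 q12-c->q0 q13-a->q0 q13-b->q14 q13-c->q0 q14-a->q2 q14-b->q3 q14-c->q2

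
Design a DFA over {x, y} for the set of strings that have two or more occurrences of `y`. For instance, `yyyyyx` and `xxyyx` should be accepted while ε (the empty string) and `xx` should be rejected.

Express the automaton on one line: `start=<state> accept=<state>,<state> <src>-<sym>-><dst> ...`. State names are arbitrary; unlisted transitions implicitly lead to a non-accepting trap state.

start=S0 accept=S2,S3 S0-x->S0 S0-y->S1 S1-x->S1 S1-y->S2 S2-x->S2 S2-y->S3 S3-x->S3 S3-y->S3

Count `y`s, saturating at 3: states S0 through S2 mean 0 through 2 `y`s seen; S3 means more than 2. Each `y` increments (capped at S3); other symbols loop. Accept from {S2, S3}.
With 4 states:
        x   y  
>  S0   S0  S1 
   S1   S1  S2 
 * S2   S2  S3 
 * S3   S3  S3 
(> = start, * = accepting)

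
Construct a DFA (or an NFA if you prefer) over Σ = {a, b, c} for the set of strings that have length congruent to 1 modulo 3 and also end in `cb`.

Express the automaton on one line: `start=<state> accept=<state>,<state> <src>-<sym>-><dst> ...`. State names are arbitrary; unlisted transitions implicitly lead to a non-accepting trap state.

start=q0 accept=q8 q0-a->q1 q0-b->q1 q0-c->q2 q1-a->q3 q1-b->q3 q1-c->q4 q2-a->q3 q2-b->q5 q2-c->q4 q3-a->q0 q3-b->q0 q3-c->q6 q4-a->q0 q4-b->q7 q4-c->q6 q5-a->q0 q5-b->q0 q5-c->q6 q6-a->q1 q6-b->q8 q6-c->q2 q7-a->q1 q7-b->q1 q7-c->q2 q8-a->q3 q8-b->q3 q8-c->q4

Build one automaton per condition and run them in lockstep. The first has 3 states tracking the input length modulo 3; the second has 3 states tracking how much of the suffix `cb` has currently been matched. A product state is a pair (one from each), accepting exactly when both do.
With 9 states:
        a   b   c  
>  q0   q1  q1  q2 
   q1   q3  q3  q4 
   q2   q3  q5  q4 
   q3   q0  q0  q6 
   q4   q0  q7  q6 
   q5   q0  q0  q6 
   q6   q1  q8  q2 
   q7   q1  q1  q2 
 * q8   q3  q3  q4 
(> = start, * = accepting)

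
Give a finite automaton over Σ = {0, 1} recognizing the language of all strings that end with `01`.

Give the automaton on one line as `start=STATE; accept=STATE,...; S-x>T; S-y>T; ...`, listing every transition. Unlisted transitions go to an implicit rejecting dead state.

Let each state record the length of the longest suffix of the input read so far that is also a prefix of `01`. q1 means the last symbol is `0`; q2 means the last 2 symbols are `01`. Accept only at q2, where the string currently ends in `01`.
With 3 states:
        0   1  
>  q0   q1  q0 
   q1   q1  q2 
 * q2   q1  q0 
(> = start, * = accepting)

start=q0; accept=q2; q0-0>q1; q0-1>q0; q1-0>q1; q1-1>q2; q2-0>q1; q2-1>q0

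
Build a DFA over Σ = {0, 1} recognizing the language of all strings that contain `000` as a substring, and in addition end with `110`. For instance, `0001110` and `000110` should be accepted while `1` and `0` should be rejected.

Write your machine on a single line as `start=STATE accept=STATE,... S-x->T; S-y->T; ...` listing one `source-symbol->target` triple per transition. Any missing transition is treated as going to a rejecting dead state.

start=q0; accept=q6; q0-0->q1; q0-1->q0; q1-0->q2; q1-1->q0; q2-0->q3; q2-1->q0; q3-0->q3; q3-1->q4; q4-0->q3; q4-1->q5; q5-0->q6; q5-1->q5; q6-0->q3; q6-1->q4

Build one automaton per condition and run them in lockstep. One (4 states) tracks whether and how much of `000` has been seen; the other (4 states) tracks how much of the suffix `110` has currently been matched. Each combined state is a pair, one component from each; accept when both components accept. Equivalent product states are then merged.
        0   1  
>  q0   q1  q0 
   q1   q2  q0 
   q2   q3  q0 
   q3   q3  q4 
   q4   q3  q5 
   q5   q6  q5 
 * q6   q3  q4 
(> = start, * = accepting)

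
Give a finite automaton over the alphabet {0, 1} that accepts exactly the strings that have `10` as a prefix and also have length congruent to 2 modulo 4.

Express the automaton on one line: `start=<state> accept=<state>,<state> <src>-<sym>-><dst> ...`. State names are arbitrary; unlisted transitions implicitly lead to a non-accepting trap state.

Handle the two conditions separately and then intersect. One (4 states) tracks whether the input so far still matches the prefix `10`; the other (4 states) tracks the input length modulo 4. Each combined state is a pair, one component from each; accept when both components accept.
With 10 states:
       0  1 
>  A   B  C 
   B   D  D 
   C   E  D 
   D   F  F 
 * E   G  G 
   F   H  H 
   G   I  I 
   H   B  B 
   I   J  J 
   J   E  E 
(> = start, * = accepting)

start=A accept=E A-0->B A-1->C B-0->D B-1->D C-0->E C-1->D D-0->F D-1->F E-0->G E-1->G F-0->H F-1->H G-0->I G-1->I H-0->B H-1->B I-0->J I-1->J J-0->E J-1->E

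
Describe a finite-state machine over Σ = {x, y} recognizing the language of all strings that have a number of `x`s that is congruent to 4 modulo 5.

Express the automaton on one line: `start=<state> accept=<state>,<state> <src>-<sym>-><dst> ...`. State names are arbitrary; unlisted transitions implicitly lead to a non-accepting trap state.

start=S0 accept=S4 S0-x->S1 S0-y->S0 S1-x->S2 S1-y->S1 S2-x->S3 S2-y->S2 S3-x->S4 S3-y->S3 S4-x->S0 S4-y->S4

The only thing that matters is how many `x`s have appeared, reduced mod 5. Use one state per residue: S0 for 0, …, S4 for 4. Reading `x` moves to the next residue; anything else stays put. S4 is accepting.
5 states suffice.
        x   y  
>  S0   S1  S0 
   S1   S2  S1 
   S2   S3  S2 
   S3   S4  S3 
 * S4   S0  S4 
(> = start, * = accepting)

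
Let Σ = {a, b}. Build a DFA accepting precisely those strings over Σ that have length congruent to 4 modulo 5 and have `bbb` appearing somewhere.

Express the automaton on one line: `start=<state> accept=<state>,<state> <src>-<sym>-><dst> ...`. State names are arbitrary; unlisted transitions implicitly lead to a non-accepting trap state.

start=s0 accept=s13 s0-a->s1 s0-b->s2 s1-a->s3 s1-b->s4 s2-a->s3 s2-b->s5 s3-a->s6 s3-b->s7 s4-a->s6 s4-b->s8 s5-a->s6 s5-b->s9 s6-a->s10 s6-b->s11 s7-a->s10 s7-b->s12 s8-a->s10 s8-b->s13 s9-a->s13 s9-b->s13 s10-a->s0 s10-b->s14 s11-a->s0 s11-b->s15 s12-a->s0 s12-b->s16 s13-a->s16 s13-b->s16 s14-a->s1 s14-b->s17 s15-a->s1 s15-b->s18 s16-a->s18 s16-b->s18 s17-a->s3 s17-b->s19 s18-a->s19 s18-b->s19 s19-a->s9 s19-b->s9

Run two small machines in parallel and take their product. The first has 5 states tracking the input length modulo 5; the second has 4 states tracking whether and how much of `bbb` has been seen. A product state is a pair (one from each), accepting exactly when both do.
          a    b  
>  s0     s1   s2 
   s1     s3   s4 
   s2     s3   s5 
   s3     s6   s7 
   s4     s6   s8 
   s5     s6   s9 
   s6    s10  s11 
   s7    s10  s12 
   s8    s10  s13 
   s9    s13  s13 
   s10    s0  s14 
   s11    s0  s15 
   s12    s0  s16 
 * s13   s16  s16 
   s14    s1  s17 
   s15    s1  s18 
   s16   s18  s18 
   s17    s3  s19 
   s18   s19  s19 
   s19    s9   s9 
(> = start, * = accepting)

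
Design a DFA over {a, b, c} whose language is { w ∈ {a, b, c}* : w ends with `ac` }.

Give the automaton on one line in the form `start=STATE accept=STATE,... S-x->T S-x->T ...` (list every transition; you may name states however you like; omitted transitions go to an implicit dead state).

Let each state record the length of the longest suffix of the input read so far that is also a prefix of `ac`. q1 means the last symbol is `a`; q2 means the last 2 symbols are `ac`. Accept only at q2, where the string currently ends in `ac`.
3 states suffice.
        a   b   c  
>  q0   q1  q0  q0 
   q1   q1  q0  q2 
 * q2   q1  q0  q0 
(> = start, * = accepting)

start=q0 accept=q2 q0-a->q1 q0-b->q0 q0-c->q0 q1-a->q1 q1-b->q0 q1-c->q2 q2-a->q1 q2-b->q0 q2-c->q0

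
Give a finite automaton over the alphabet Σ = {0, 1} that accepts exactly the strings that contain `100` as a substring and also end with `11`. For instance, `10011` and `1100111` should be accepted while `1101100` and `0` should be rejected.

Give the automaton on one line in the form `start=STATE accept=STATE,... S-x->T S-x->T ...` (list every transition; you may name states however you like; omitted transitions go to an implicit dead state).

start=A accept=F A-0->A A-1->B B-0->C B-1->B C-0->D C-1->B D-0->D D-1->E E-0->D E-1->F F-0->D F-1->F

Run two small machines in parallel and take their product. One (4 states) tracks whether and how much of `100` has been seen; the other (3 states) tracks how much of the suffix `11` has currently been matched. Each combined state is a pair, one component from each; accept when both components accept. Minimizing collapses redundant product states.
       0  1 
>  A   A  B 
   B   C  B 
   C   D  B 
   D   D  E 
   E   D  F 
 * F   D  F 
(> = start, * = accepting)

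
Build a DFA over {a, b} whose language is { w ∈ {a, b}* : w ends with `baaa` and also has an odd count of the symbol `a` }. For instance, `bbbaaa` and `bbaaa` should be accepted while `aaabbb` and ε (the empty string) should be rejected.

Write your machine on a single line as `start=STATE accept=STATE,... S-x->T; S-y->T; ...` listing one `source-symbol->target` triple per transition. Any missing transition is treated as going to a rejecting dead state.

Handle the two conditions separately and then intersect. One (5 states) tracks how much of the suffix `baaa` has currently been matched; the other (2 states) tracks the count of `a`s modulo 2. Each combined state is a pair, one component from each; accept when both components accept. Minimizing collapses redundant product states.
A 6-state machine:
        a   b  
>  q0   q1  q2 
   q1   q0  q1 
   q2   q3  q2 
   q3   q4  q1 
   q4   q5  q2 
 * q5   q0  q1 
(> = start, * = accepting)

start=q0; accept=q5; q0-a->q1; q0-b->q2; q1-a->q0; q1-b->q1; q2-a->q3; q2-b->q2; q3-a->q4; q3-b->q1; q4-a->q5; q4-b->q2; q5-a->q0; q5-b->q1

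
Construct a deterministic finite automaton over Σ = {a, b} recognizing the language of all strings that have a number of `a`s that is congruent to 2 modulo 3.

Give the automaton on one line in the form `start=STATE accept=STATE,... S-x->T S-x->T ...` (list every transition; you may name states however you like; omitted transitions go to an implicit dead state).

Keep the running count of `a`s modulo 3: each `a` advances along the cycle s0 → s1 → s2 → s0 while other symbols loop. Accept at s2.
3 states suffice.
        a   b  
>  s0   s1  s0 
   s1   s2  s1 
 * s2   s0  s2 
(> = start, * = accepting)

start=s0 accept=s2 s0-a->s1 s0-b->s0 s1-a->s2 s1-b->s1 s2-a->s0 s2-b->s2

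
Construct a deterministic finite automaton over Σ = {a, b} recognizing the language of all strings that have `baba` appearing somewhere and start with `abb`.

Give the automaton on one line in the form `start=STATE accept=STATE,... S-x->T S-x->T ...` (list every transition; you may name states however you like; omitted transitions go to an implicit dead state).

Handle the two conditions separately and then intersect. The first has 5 states tracking whether and how much of `baba` has been seen; the second has 5 states tracking whether the input so far still matches the prefix `abb`. A product state is a pair (one from each), accepting exactly when both do. Minimizing collapses redundant product states.
9 states suffice.
        a   b  
>  S0   S1  S2 
   S1   S2  S3 
   S2   S2  S2 
   S3   S2  S4 
   S4   S5  S4 
   S5   S6  S7 
   S6   S6  S4 
   S7   S8  S4 
 * S8   S8  S8 
(> = start, * = accepting)

start=S0 accept=S8 S0-a->S1 S0-b->S2 S1-a->S2 S1-b->S3 S2-a->S2 S2-b->S2 S3-a->S2 S3-b->S4 S4-a->S5 S4-b->S4 S5-a->S6 S5-b->S7 S6-a->S6 S6-b->S4 S7-a->S8 S7-b->S4 S8-a->S8 S8-b->S8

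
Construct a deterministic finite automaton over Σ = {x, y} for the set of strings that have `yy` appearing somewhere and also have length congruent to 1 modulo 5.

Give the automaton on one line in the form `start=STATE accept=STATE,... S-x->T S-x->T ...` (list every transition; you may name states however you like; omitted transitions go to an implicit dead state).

Run two small machines in parallel and take their product. The first has 3 states tracking whether and how much of `yy` has been seen; the second has 5 states tracking the input length modulo 5. A product state is a pair (one from each), accepting exactly when both do.
          x    y  
>  s0     s1   s2 
   s1     s3   s4 
   s2     s3   s5 
   s3     s6   s7 
   s4     s6   s8 
   s5     s8   s8 
   s6     s9  s10 
   s7     s9  s11 
   s8    s11  s11 
   s9     s0  s12 
   s10    s0  s13 
   s11   s13  s13 
   s12    s1  s14 
   s13   s14  s14 
 * s14    s5   s5 
(> = start, * = accepting)

start=s0 accept=s14 s0-x->s1 s0-y->s2 s1-x->s3 s1-y->s4 s2-x->s3 s2-y->s5 s3-x->s6 s3-y->s7 s4-x->s6 s4-y->s8 s5-x->s8 s5-y->s8 s6-x->s9 s6-y->s10 s7-x->s9 s7-y->s11 s8-x->s11 s8-y->s11 s9-x->s0 s9-y->s12 s10-x->s0 s10-y->s13 s11-x->s13 s11-y->s13 s12-x->s1 s12-y->s14 s13-x->s14 s13-y->s14 s14-x->s5 s14-y->s5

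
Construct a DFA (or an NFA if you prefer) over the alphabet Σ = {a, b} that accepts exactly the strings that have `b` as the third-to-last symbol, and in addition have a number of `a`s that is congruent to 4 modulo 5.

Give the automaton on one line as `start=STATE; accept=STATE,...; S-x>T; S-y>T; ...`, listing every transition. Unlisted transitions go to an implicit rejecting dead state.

Build one automaton per condition and run them in lockstep. The first has 15 states tracking the last 3 symbols read; the second has 5 states tracking the count of `a`s modulo 5. A product state is a pair (one from each), accepting exactly when both do. After merging equivalent states the machine shrinks.
          a    b  
>  s0     s1   s0 
   s1     s2   s1 
   s2     s3   s4 
   s3     s5   s6 
   s4     s7   s4 
   s5     s0   s8 
   s6     s9  s10 
   s7    s11   s6 
   s8     s0  s12 
   s9     s0  s13 
   s10   s14  s10 
 * s11    s0   s8 
   s12    s0  s15 
 * s13    s0  s12 
 * s14    s0  s13 
 * s15    s0  s15 
(> = start, * = accepting)

start=s0; accept=s11,s13,s14,s15; s0-a>s1; s0-b>s0; s1-a>s2; s1-b>s1; s2-a>s3; s2-b>s4; s3-a>s5; s3-b>s6; s4-a>s7; s4-b>s4; s5-a>s0; s5-b>s8; s6-a>s9; s6-b>s10; s7-a>s11; s7-b>s6; s8-a>s0; s8-b>s12; s9-a>s0; s9-b>s13; s10-a>s14; s10-b>s10; s11-a>s0; s11-b>s8; s12-a>s0; s12-b>s15; s13-a>s0; s13-b>s12; s14-a>s0; s14-b>s13; s15-a>s0; s15-b>s15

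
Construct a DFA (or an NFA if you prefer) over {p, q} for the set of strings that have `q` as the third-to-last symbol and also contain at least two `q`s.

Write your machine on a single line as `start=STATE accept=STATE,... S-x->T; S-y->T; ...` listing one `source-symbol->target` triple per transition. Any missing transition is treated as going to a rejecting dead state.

start=A; accept=F,G,H,K; A-p->A; A-q->B; B-p->C; B-q->D; C-p->E; C-q->F; D-p->G; D-q->H; E-p->E; E-q->I; F-p->J; F-q->D; G-p->K; G-q->F; H-p->G; H-q->H; I-p->J; I-q->D; J-p->K; J-q->F; K-p->E; K-q->I

Build one automaton per condition and run them in lockstep. The first has 15 states tracking the last 3 symbols read; the second has 4 states tracking the count of `q`s, saturating at 3. A product state is a pair (one from each), accepting exactly when both do. Equivalent product states are then merged.
With 11 states:
       p  q 
>  A   A  B 
   B   C  D 
   C   E  F 
   D   G  H 
   E   E  I 
 * F   J  D 
 * G   K  F 
 * H   G  H 
   I   J  D 
   J   K  F 
 * K   E  I 
(> = start, * = accepting)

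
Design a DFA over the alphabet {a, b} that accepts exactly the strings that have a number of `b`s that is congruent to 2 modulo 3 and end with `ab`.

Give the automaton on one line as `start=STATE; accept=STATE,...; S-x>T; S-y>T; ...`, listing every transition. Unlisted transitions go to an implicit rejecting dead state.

Run two small machines in parallel and take their product. The first has 3 states tracking the count of `b`s modulo 3; the second has 3 states tracking how much of the suffix `ab` has currently been matched. A product state is a pair (one from each), accepting exactly when both do. Equivalent product states are then merged.
With 5 states:
        a   b  
>  q0   q0  q1 
   q1   q2  q3 
   q2   q2  q4 
   q3   q3  q0 
 * q4   q3  q0 
(> = start, * = accepting)

start=q0; accept=q4; q0-a>q0; q0-b>q1; q1-a>q2; q1-b>q3; q2-a>q2; q2-b>q4; q3-a>q3; q3-b>q0; q4-a>q3; q4-b>q0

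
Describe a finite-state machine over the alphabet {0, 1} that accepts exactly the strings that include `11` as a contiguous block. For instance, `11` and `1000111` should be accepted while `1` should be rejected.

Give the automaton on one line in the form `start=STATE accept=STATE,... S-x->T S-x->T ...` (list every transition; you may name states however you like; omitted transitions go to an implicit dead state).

start=q0 accept=q2 q0-0->q0 q0-1->q1 q1-0->q0 q1-1->q2 q2-0->q2 q2-1->q2

Track how much of `11` has been matched so far: state q0 is no progress, q2 is the absorbing accept state reached once `11` has occurred. Intermediate states record partial matches; on a mismatch, fall back to the longest reusable overlap.
3 states suffice.
        0   1  
>  q0   q0  q1 
   q1   q0  q2 
 * q2   q2  q2 
(> = start, * = accepting)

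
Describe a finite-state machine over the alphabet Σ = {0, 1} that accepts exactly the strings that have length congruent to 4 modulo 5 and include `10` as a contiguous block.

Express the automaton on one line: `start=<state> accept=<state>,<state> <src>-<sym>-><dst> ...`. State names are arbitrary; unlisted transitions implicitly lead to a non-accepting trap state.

start=S0 accept=S11 S0-0->S1 S0-1->S2 S1-0->S3 S1-1->S4 S2-0->S5 S2-1->S4 S3-0->S6 S3-1->S7 S4-0->S8 S4-1->S7 S5-0->S8 S5-1->S8 S6-0->S9 S6-1->S10 S7-0->S11 S7-1->S10 S8-0->S11 S8-1->S11 S9-0->S0 S9-1->S12 S10-0->S13 S10-1->S12 S11-0->S13 S11-1->S13 S12-0->S14 S12-1->S2 S13-0->S14 S13-1->S14 S14-0->S5 S14-1->S5

Run two small machines in parallel and take their product. The first has 5 states tracking the input length modulo 5; the second has 3 states tracking whether and how much of `10` has been seen. A product state is a pair (one from each), accepting exactly when both do.
15 states suffice.
          0    1  
>  S0     S1   S2 
   S1     S3   S4 
   S2     S5   S4 
   S3     S6   S7 
   S4     S8   S7 
   S5     S8   S8 
   S6     S9  S10 
   S7    S11  S10 
   S8    S11  S11 
   S9     S0  S12 
   S10   S13  S12 
 * S11   S13  S13 
   S12   S14   S2 
   S13   S14  S14 
   S14    S5   S5 
(> = start, * = accepting)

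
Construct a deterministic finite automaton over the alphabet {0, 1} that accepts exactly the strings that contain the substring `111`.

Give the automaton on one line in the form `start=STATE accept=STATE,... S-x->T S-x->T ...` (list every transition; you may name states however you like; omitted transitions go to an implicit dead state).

start=A accept=D A-0->A A-1->B B-0->A B-1->C C-0->A C-1->D D-0->D D-1->D

States A..C record the length of the longest prefix of `111` that matches the current input suffix. Reaching D means `111` has been seen, and we stay there forever. Accept from D.
4 states suffice.
       0  1 
>  A   A  B 
   B   A  C 
   C   A  D 
 * D   D  D 
(> = start, * = accepting)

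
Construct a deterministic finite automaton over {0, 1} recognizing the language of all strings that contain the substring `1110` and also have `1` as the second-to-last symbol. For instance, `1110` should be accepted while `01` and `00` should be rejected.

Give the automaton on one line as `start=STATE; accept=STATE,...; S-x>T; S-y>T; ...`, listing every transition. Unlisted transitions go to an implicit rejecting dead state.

Run two small machines in parallel and take their product. The first has 5 states tracking whether and how much of `1110` has been seen; the second has 7 states tracking the last 2 symbols read. A product state is a pair (one from each), accepting exactly when both do. Minimizing collapses redundant product states.
An 8-state machine:
        0   1  
>  q0   q0  q1 
   q1   q0  q2 
   q2   q0  q3 
   q3   q4  q3 
 * q4   q5  q6 
   q5   q5  q6 
   q6   q4  q7 
 * q7   q4  q7 
(> = start, * = accepting)

start=q0; accept=q4,q7; q0-0>q0; q0-1>q1; q1-0>q0; q1-1>q2; q2-0>q0; q2-1>q3; q3-0>q4; q3-1>q3; q4-0>q5; q4-1>q6; q5-0>q5; q5-1>q6; q6-0>q4; q6-1>q7; q7-0>q4; q7-1>q7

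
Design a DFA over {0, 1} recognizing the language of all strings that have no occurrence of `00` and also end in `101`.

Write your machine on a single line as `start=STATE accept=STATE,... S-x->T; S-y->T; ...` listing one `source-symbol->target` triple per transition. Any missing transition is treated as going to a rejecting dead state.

start=q0; accept=q5; q0-0->q1; q0-1->q2; q1-0->q3; q1-1->q2; q2-0->q4; q2-1->q2; q3-0->q3; q3-1->q3; q4-0->q3; q4-1->q5; q5-0->q4; q5-1->q2

Build one automaton per condition and run them in lockstep. The first has 3 states tracking partial matches of the forbidden pattern `00`; the second has 4 states tracking how much of the suffix `101` has currently been matched. A product state is a pair (one from each), accepting exactly when both do. Equivalent product states are then merged.
A 6-state machine:
        0   1  
>  q0   q1  q2 
   q1   q3  q2 
   q2   q4  q2 
   q3   q3  q3 
   q4   q3  q5 
 * q5   q4  q2 
(> = start, * = accepting)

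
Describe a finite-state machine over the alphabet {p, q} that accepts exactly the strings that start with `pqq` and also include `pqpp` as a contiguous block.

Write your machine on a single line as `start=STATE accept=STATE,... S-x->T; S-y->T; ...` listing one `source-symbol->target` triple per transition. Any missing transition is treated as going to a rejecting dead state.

Build one automaton per condition and run them in lockstep. One (5 states) tracks whether the input so far still matches the prefix `pqq`; the other (5 states) tracks whether and how much of `pqpp` has been seen. Each combined state is a pair, one component from each; accept when both components accept. Minimizing collapses redundant product states.
With 9 states:
        p   q  
>  S0   S1  S2 
   S1   S2  S3 
   S2   S2  S2 
   S3   S2  S4 
   S4   S5  S4 
   S5   S5  S6 
   S6   S7  S4 
   S7   S8  S6 
 * S8   S8  S8 
(> = start, * = accepting)

start=S0; accept=S8; S0-p->S1; S0-q->S2; S1-p->S2; S1-q->S3; S2-p->S2; S2-q->S2; S3-p->S2; S3-q->S4; S4-p->S5; S4-q->S4; S5-p->S5; S5-q->S6; S6-p->S7; S6-q->S4; S7-p->S8; S7-q->S6; S8-p->S8; S8-q->S8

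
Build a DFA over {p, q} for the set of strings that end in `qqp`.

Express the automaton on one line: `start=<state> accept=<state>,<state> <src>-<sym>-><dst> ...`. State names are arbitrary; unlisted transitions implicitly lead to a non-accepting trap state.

Let each state record the length of the longest suffix of the input read so far that is also a prefix of `qqp`. S1 means the last symbol is `q`; S2 means the last 2 symbols are `qq`; S3 means the last 3 symbols are `qqp`. Accept only at S3, where the string currently ends in `qqp`.
With 4 states:
        p   q  
>  S0   S0  S1 
   S1   S0  S2 
   S2   S3  S2 
 * S3   S0  S1 
(> = start, * = accepting)

start=S0 accept=S3 S0-p->S0 S0-q->S1 S1-p->S0 S1-q->S2 S2-p->S3 S2-q->S2 S3-p->S0 S3-q->S1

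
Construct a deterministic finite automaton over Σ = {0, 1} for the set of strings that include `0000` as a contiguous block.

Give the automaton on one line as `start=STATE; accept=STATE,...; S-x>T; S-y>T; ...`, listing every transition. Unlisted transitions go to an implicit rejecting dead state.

start=A; accept=E; A-0>B; A-1>A; B-0>C; B-1>A; C-0>D; C-1>A; D-0>E; D-1>A; E-0>E; E-1>E

States A..D record the length of the longest prefix of `0000` that matches the current input suffix. Reaching E means `0000` has been seen, and we stay there forever. Accept from E.
A 5-state machine:
       0  1 
>  A   B  A 
   B   C  A 
   C   D  A 
   D   E  A 
 * E   E  E 
(> = start, * = accepting)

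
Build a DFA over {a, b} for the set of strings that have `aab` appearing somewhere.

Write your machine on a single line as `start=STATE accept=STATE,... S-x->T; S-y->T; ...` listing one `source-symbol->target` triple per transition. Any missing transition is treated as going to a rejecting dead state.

start=S0; accept=S3; S0-a->S1; S0-b->S0; S1-a->S2; S1-b->S0; S2-a->S2; S2-b->S3; S3-a->S3; S3-b->S3

States S0..S2 record the length of the longest prefix of `aab` that matches the current input suffix. Reaching S3 means `aab` has been seen, and we stay there forever. Accept from S3.
With 4 states:
        a   b  
>  S0   S1  S0 
   S1   S2  S0 
   S2   S2  S3 
 * S3   S3  S3 
(> = start, * = accepting)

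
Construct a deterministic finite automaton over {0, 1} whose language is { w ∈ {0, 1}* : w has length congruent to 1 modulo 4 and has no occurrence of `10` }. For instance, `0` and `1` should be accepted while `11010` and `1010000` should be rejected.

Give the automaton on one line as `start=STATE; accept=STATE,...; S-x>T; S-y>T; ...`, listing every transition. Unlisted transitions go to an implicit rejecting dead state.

start=S0; accept=S1,S2; S0-0>S1; S0-1>S2; S1-0>S3; S1-1>S4; S2-0>S5; S2-1>S4; S3-0>S6; S3-1>S7; S4-0>S8; S4-1>S7; S5-0>S8; S5-1>S8; S6-0>S0; S6-1>S9; S7-0>S10; S7-1>S9; S8-0>S10; S8-1>S10; S9-0>S11; S9-1>S2; S10-0>S11; S10-1>S11; S11-0>S5; S11-1>S5

Run two small machines in parallel and take their product. The first has 4 states tracking the input length modulo 4; the second has 3 states tracking partial matches of the forbidden pattern `10`. A product state is a pair (one from each), accepting exactly when both do.
A 12-state machine:
          0    1  
>  S0     S1   S2 
 * S1     S3   S4 
 * S2     S5   S4 
   S3     S6   S7 
   S4     S8   S7 
   S5     S8   S8 
   S6     S0   S9 
   S7    S10   S9 
   S8    S10  S10 
   S9    S11   S2 
   S10   S11  S11 
   S11    S5   S5 
(> = start, * = accepting)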